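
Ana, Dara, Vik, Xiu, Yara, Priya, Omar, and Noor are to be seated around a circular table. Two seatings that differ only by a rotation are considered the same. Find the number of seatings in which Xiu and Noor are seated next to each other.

1440

Treat {Xiu, Noor} as one unit (2 internal orders) and seat the resulting 7 units around the table: (6)! circular arrangements.
So 2 × (6)! = 2 × 720 = 1440.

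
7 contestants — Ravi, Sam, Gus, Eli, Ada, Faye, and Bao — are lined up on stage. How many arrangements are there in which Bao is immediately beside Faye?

Glue Bao and Faye into one block (2 internal orders), leaving 6 units to arrange in a row.
That gives 2 × 6! = 2 × 720 = 1440.

1440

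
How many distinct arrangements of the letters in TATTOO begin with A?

Fix A in the first position and arrange the remaining 5 letters.
Those 5 letters have O appearing twice and T appearing 3 times, giving (5)!/(3!·2!) = 10.

10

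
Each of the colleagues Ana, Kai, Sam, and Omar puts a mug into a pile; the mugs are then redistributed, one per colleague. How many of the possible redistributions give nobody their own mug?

9

This is the derangement count D_4: permutations of 4 items with no fixed point.
By inclusion–exclusion this is Σ_{j=0}^{4} (−1)^j C(4,j)·(4−j)!.
Computing: 24 − 24 + 12 − 4 + 1 = 9.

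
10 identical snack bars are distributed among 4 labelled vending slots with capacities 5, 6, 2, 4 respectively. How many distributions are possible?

70

Ignoring the caps, the number of non-negative solutions to x_1+…+x_4 = 10 is C(13,3) = 286.
Subtract solutions that violate a single cap (substitute x_i' = x_i − (cap_i+1)): x_1 ≥ 6 gives C(7,3) = 35; x_2 ≥ 7 gives C(6,3) = 20; x_3 ≥ 3 gives C(10,3) = 120; x_4 ≥ 5 gives C(8,3) = 56. Together 231.
Add back pairs where two caps are both exceeded: 0 + 4 + 0 + 1 + 0 + 10 = 15.
By inclusion–exclusion the count is 286 − 231 + 15 = 70.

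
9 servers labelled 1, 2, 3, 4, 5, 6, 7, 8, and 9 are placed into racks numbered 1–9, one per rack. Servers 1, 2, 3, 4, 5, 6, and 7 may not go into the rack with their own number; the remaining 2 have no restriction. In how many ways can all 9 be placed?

165016

Let Aᵢ (for 1 ≤ i ≤ 7) be the placements that put server i in its forbidden rack. Any j of these fix j positions, leaving (9−j)! ways to fill the rest, and there are C(7,j) ways to pick which j.
By inclusion–exclusion, the number of valid placements is Σ_{j=0}^{7} (−1)^j C(7,j)·(9−j)!.
Computing: 362880 − 282240 + 105840 − 25200 + 4200 − 504 + 42 − 2 = 165016.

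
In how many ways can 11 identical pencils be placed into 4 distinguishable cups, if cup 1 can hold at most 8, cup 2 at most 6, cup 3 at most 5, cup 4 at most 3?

148

By stars and bars, unrestricted non-negative solutions to x_1+…+x_4 = 11 number C(11+3,3) = 364.
Subtract solutions that violate a single cap (substitute x_i' = x_i − (cap_i+1)): x_1 ≥ 9 gives C(5,3) = 10; x_2 ≥ 7 gives C(7,3) = 35; x_3 ≥ 6 gives C(8,3) = 56; x_4 ≥ 4 gives C(10,3) = 120. Together 221.
Add back pairs where two caps are both exceeded: 0 + 0 + 0 + 0 + 1 + 4 = 5.
By inclusion–exclusion the count is 364 − 221 + 5 = 148.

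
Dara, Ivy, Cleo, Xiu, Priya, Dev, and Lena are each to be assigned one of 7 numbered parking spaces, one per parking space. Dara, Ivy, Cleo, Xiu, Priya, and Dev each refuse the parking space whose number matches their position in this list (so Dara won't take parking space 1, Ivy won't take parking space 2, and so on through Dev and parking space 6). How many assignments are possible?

2119

Let Aᵢ (for 1 ≤ i ≤ 6) be the placements that put person i in their forbidden parking space. Any j of these fix j positions, leaving (7−j)! ways to fill the rest, and there are C(6,j) ways to pick which j.
By inclusion–exclusion, the number of valid placements is Σ_{j=0}^{6} (−1)^j C(6,j)·(7−j)!.
Computing: 5040 − 4320 + 1800 − 480 + 90 − 12 + 1 = 2119.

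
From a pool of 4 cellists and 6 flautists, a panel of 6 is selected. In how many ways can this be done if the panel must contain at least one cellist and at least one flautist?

Total 6-person selections from all 10: C(10,6) = 210.
Selections missing a whole group: no cellists → C(6,6) = 1; no flautists → C(4,6) = 0.
Both groups omitted at once is impossible, so 210 − 1 = 209.

209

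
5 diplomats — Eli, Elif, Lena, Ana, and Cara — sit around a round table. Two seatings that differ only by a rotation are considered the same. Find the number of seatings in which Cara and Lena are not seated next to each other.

12

All circular seatings of 5 people number (4)! = 24.
Those with Cara next to Lena: fuse the pair into one unit and seat 4 units around a circle — 2·(3)! = 12.
Subtracting, 24 − 12 = 12.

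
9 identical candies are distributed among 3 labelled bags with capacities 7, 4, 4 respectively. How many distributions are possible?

22

Ignoring the caps, the number of non-negative solutions to x_1+…+x_3 = 9 is C(11,2) = 55.
Subtract solutions that violate a single cap (substitute x_i' = x_i − (cap_i+1)): x_1 ≥ 8 gives C(3,2) = 3; x_2 ≥ 5 gives C(6,2) = 15; x_3 ≥ 5 gives C(6,2) = 15. Together 33.
No two caps can be exceeded simultaneously, so the pair terms are all 0.
By inclusion–exclusion the count is 55 − 33 + 0 = 22.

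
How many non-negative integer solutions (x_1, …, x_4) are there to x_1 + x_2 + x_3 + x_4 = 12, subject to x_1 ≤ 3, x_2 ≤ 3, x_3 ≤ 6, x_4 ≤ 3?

Ignoring the caps, the number of non-negative solutions to x_1+…+x_4 = 12 is C(15,3) = 455.
Subtract solutions that violate a single cap (substitute x_i' = x_i − (cap_i+1)): x_1 ≥ 4 gives C(11,3) = 165; x_2 ≥ 4 gives C(11,3) = 165; x_3 ≥ 7 gives C(8,3) = 56; x_4 ≥ 4 gives C(11,3) = 165. Together 551.
Add back pairs where two caps are both exceeded: 35 + 4 + 35 + 4 + 35 + 4 = 117.
Subtract triples: 0 + 1 + 0 + 0 = 1.
By inclusion–exclusion the count is 455 − 551 + 117 − 1 = 20.

20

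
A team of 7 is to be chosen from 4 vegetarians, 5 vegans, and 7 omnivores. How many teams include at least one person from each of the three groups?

Total 7-person selections from all 16: C(16,7) = 11440.
Subtract selections that omit an entire group: no vegetarians → C(12,7) = 792; no vegans → C(11,7) = 330; no omnivores → C(9,7) = 36.
Add back selections omitting two groups (i.e. drawn from a single group): C(4,7) + C(5,7) + C(7,7) = 1.
By inclusion–exclusion: 11440 − 1158 + 1 = 10283.

10283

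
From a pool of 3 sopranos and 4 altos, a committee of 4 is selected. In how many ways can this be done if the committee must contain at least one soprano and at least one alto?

34

With no constraint there are C(7,4) = 35 possible selections.
Subtract selections that omit an entire group: no sopranos → C(4,4) = 1; no altos → C(3,4) = 0.
Both groups omitted at once is impossible, so 35 − 1 = 34.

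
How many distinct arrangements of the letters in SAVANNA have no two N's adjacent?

300

There are 7!/(3!·2!) = 420 arrangements of SAVANNA in total.
If the two N's are adjacent, glue them into one block, leaving 6 items to arrange: (6)!/(3!) = 120 ways.
Hence 420 − 120 = 300.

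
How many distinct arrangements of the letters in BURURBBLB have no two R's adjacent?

2940

There are 9!/(4!·2!·2!) = 3780 arrangements of BURURBBLB in total.
Arrangements with the R's together: treat RR as one letter, giving (8)!/(4!·2!) = 840.
Hence 3780 − 840 = 2940.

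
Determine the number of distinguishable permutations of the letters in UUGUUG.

The 6 letters of UUGUUG have repeats: G appearing twice and U appearing 4 times.
The number of distinct arrangements is 6!/(4!·2!) = 720/48 = 15.

15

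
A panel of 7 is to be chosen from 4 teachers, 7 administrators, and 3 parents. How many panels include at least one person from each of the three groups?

Total 7-person selections from all 14: C(14,7) = 3432.
Selections missing a whole group: no teachers → C(10,7) = 120; no administrators → C(7,7) = 1; no parents → C(11,7) = 330.
Add back selections omitting two groups (i.e. drawn from a single group): C(4,7) + C(7,7) + C(3,7) = 1.
By inclusion–exclusion: 3432 − 451 + 1 = 2982.

2982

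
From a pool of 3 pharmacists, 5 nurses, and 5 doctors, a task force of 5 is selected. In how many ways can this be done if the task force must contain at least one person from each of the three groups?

925

Unrestricted: C(13,5) = 1287 ways to pick any 5 of the 13.
Selections missing a whole group: no pharmacists → C(10,5) = 252; no nurses → C(8,5) = 56; no doctors → C(8,5) = 56.
Add back selections omitting two groups (i.e. drawn from a single group): C(3,5) + C(5,5) + C(5,5) = 2.
By inclusion–exclusion: 1287 − 364 + 2 = 925.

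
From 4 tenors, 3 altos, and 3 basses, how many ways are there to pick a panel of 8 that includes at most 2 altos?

24

Split by how many altos are chosen (0 through 2).
Sum: C(3,0)·C(7,8) + C(3,1)·C(7,7) + C(3,2)·C(7,6) = 0 + 3 + 21 = 24.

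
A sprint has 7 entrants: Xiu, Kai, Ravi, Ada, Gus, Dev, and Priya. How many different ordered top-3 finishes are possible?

There are 7 choices for 1st place, 6 for 2nd, and 5 for 3rd.
That gives 7 × 6 × 5 = 210.

210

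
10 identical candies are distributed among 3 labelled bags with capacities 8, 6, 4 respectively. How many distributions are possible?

By stars and bars, unrestricted non-negative solutions to x_1+…+x_3 = 10 number C(10+2,2) = 66.
Subtract solutions that violate a single cap (substitute x_i' = x_i − (cap_i+1)): x_1 ≥ 9 gives C(3,2) = 3; x_2 ≥ 7 gives C(5,2) = 10; x_3 ≥ 5 gives C(7,2) = 21. Together 34.
No two caps can be exceeded simultaneously, so the pair terms are all 0.
By inclusion–exclusion the count is 66 − 34 + 0 = 32.

32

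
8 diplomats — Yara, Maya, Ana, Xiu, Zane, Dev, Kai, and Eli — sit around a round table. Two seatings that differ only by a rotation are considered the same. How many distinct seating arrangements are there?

Around a circle, 8 distinct people have 8!/8 = (7)! = 5040 rotationally distinct seatings.

5040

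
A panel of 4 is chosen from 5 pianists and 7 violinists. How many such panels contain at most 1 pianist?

Split by how many pianists are chosen (0 through 1).
Sum: C(5,0)·C(7,4) + C(5,1)·C(7,3) = 35 + 175 = 210.

210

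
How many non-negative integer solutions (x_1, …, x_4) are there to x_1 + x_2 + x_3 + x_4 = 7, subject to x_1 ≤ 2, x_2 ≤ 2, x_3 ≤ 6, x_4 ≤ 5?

49

Ignoring the caps, the number of non-negative solutions to x_1+…+x_4 = 7 is C(10,3) = 120.
Subtract solutions that violate a single cap (substitute x_i' = x_i − (cap_i+1)): x_1 ≥ 3 gives C(7,3) = 35; x_2 ≥ 3 gives C(7,3) = 35; x_3 ≥ 7 gives C(3,3) = 1; x_4 ≥ 6 gives C(4,3) = 4. Together 75.
Add back pairs where two caps are both exceeded: 4 + 0 + 0 + 0 + 0 + 0 = 4.
By inclusion–exclusion the count is 120 − 75 + 4 = 49.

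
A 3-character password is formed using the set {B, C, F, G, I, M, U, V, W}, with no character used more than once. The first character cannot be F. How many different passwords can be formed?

The first character has 9−1 = 8 choices (anything except F).
The remaining 2 characters are filled from the other 8 symbols without repetition: 8 × 7 = 56.
Total: 8 × 56 = 448.

448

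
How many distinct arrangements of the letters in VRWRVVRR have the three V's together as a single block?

Treat the 3 copies of V as a single block. The multiset to arrange is then {VVV, R, R, R, R, W}, 6 items in all.
That gives (6)!/(4!) = 30 arrangements.

30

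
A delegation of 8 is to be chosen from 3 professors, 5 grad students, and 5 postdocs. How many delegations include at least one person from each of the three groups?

1240

Unrestricted: C(13,8) = 1287 ways to pick any 8 of the 13.
Selections missing a whole group: no professors → C(10,8) = 45; no grad students → C(8,8) = 1; no postdocs → C(8,8) = 1.
Add back selections omitting two groups (i.e. drawn from a single group): C(3,8) + C(5,8) + C(5,8) = 0.
By inclusion–exclusion: 1287 − 47 + 0 = 1240.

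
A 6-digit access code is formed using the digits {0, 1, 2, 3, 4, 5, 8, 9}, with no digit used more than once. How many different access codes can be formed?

This is a permutation of 6 out of 8: P(8,6) = 8!/2!.
That product is 8 × 7 × 6 × 5 × 4 × 3 = 20160.

20160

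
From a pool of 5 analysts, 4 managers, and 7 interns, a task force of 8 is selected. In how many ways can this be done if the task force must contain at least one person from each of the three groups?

With no constraint there are C(16,8) = 12870 possible selections.
Subtract selections that omit an entire group: no analysts → C(11,8) = 165; no managers → C(12,8) = 495; no interns → C(9,8) = 9.
Add back selections omitting two groups (i.e. drawn from a single group): C(5,8) + C(4,8) + C(7,8) = 0.
By inclusion–exclusion: 12870 − 669 + 0 = 12201.

12201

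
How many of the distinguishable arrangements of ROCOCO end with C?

20

With the last slot taken by C, it remains to arrange the other 5 letters (ROOCO).
Those 5 letters have O appearing 3 times, giving (5)!/(3!) = 20.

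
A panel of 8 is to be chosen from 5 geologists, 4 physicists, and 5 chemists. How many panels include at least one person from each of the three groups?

2940

With no constraint there are C(14,8) = 3003 possible selections.
Selections missing a whole group: no geologists → C(9,8) = 9; no physicists → C(10,8) = 45; no chemists → C(9,8) = 9.
Add back selections omitting two groups (i.e. drawn from a single group): C(5,8) + C(4,8) + C(5,8) = 0.
By inclusion–exclusion: 3003 − 63 + 0 = 2940.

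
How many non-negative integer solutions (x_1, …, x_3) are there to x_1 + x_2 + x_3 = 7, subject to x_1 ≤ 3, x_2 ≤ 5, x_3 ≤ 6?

22

Without the upper bounds there are C(9,2) = 36 ways to split 7 among 3 variables.
Subtract solutions that violate a single cap (substitute x_i' = x_i − (cap_i+1)): x_1 ≥ 4 gives C(5,2) = 10; x_2 ≥ 6 gives C(3,2) = 3; x_3 ≥ 7 gives C(2,2) = 1. Together 14.
No two caps can be exceeded simultaneously, so the pair terms are all 0.
By inclusion–exclusion the count is 36 − 14 + 0 = 22.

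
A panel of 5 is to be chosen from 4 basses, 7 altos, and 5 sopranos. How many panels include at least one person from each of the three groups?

3010

Total 5-person selections from all 16: C(16,5) = 4368.
Subtract selections that omit an entire group: no basses → C(12,5) = 792; no altos → C(9,5) = 126; no sopranos → C(11,5) = 462.
Add back selections omitting two groups (i.e. drawn from a single group): C(4,5) + C(7,5) + C(5,5) = 22.
By inclusion–exclusion: 4368 − 1380 + 22 = 3010.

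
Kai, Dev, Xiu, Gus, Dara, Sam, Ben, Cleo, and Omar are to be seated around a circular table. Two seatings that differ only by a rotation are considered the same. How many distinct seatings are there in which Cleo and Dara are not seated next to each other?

Without the restriction there are (8)! = 40320 seatings.
Those with Cleo next to Dara: fuse the pair into one unit and seat 8 units around a circle — 2·(7)! = 10080.
Subtracting, 40320 − 10080 = 30240.

30240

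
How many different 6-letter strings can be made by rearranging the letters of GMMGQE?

The 6 letters of GMMGQE have repeats: G appearing twice and M appearing twice.
Dividing 6! = 720 by 2!·2! = 4 for the repeated letters gives 180.

180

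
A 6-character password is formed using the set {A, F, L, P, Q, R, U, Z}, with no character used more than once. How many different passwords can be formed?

20160

This is a permutation of 6 out of 8: P(8,6) = 8!/2!.
8 × 7 × 6 × 5 × 4 × 3 = 20160.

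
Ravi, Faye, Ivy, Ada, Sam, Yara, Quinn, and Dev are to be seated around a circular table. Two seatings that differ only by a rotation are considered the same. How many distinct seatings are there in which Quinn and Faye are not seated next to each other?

All circular seatings of 8 people number (7)! = 5040.
Seatings with Quinn beside Faye: treat them as a block with 2 internal orders, giving 2 × (6)! = 1440.
Subtracting, 5040 − 1440 = 3600.

3600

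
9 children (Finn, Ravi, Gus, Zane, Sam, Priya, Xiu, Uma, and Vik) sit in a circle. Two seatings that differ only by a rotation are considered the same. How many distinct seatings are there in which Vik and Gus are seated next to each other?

Treat {Vik, Gus} as one unit (2 internal orders) and seat the resulting 8 units around the table: (7)! circular arrangements.
So 2 × (7)! = 2 × 5040 = 10080.

10080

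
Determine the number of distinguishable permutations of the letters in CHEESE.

120

CHEESE has 6 letters with E appearing 3 times.
So there are 6! / (3!) = 120 distinguishable arrangements.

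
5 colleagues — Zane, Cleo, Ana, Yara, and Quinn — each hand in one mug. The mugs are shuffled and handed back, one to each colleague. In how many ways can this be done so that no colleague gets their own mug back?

This is the derangement count D_5: permutations of 5 items with no fixed point.
By inclusion–exclusion this is Σ_{j=0}^{5} (−1)^j C(5,j)·(5−j)!.
Computing: 120 − 120 + 60 − 20 + 5 − 1 = 44.

44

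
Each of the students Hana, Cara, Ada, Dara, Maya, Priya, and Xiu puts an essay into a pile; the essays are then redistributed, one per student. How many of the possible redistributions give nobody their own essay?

1854

Count assignments avoiding every fixed point. For any j of the 7 students fixed to their own essay, the other 7−j can be arranged in (7−j)! ways.
By inclusion–exclusion this is Σ_{j=0}^{7} (−1)^j C(7,j)·(7−j)!.
Computing: 5040 − 5040 + 2520 − 840 + 210 − 42 + 7 − 1 = 1854.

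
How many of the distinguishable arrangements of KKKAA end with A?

With the last slot taken by A, it remains to arrange the other 4 letters (KKKA).
Those 4 letters have K appearing 3 times, giving (4)!/(3!) = 4.

4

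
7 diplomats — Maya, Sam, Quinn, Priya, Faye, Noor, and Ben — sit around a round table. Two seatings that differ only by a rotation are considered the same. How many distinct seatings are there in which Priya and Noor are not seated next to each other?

Without the restriction there are (6)! = 720 seatings.
Those with Priya next to Noor: fuse the pair into one unit and seat 6 units around a circle — 2·(5)! = 240.
Subtracting, 720 − 240 = 480.

480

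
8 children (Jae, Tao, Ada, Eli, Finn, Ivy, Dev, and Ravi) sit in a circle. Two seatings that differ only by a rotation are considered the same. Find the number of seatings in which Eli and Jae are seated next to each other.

Treat {Eli, Jae} as one unit (2 internal orders) and seat the resulting 7 units around the table: (6)! circular arrangements.
So 2 × (6)! = 2 × 720 = 1440.

1440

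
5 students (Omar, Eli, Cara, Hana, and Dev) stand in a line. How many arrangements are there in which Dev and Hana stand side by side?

48

Place the 3 others and the Dev-Hana pair as 4 objects in a line; the pair has 2 internal arrangements.
That gives 2 × 4! = 2 × 24 = 48.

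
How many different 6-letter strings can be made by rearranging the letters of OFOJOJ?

OFOJOJ has 6 letters with J appearing twice and O appearing 3 times.
The number of distinct arrangements is 6!/(3!·2!) = 720/12 = 60.

60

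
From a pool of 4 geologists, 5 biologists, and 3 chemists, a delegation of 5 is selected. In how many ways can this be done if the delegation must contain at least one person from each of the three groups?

590

With no constraint there are C(12,5) = 792 possible selections.
Subtract selections that omit an entire group: no geologists → C(8,5) = 56; no biologists → C(7,5) = 21; no chemists → C(9,5) = 126.
Add back selections omitting two groups (i.e. drawn from a single group): C(4,5) + C(5,5) + C(3,5) = 1.
By inclusion–exclusion: 792 − 203 + 1 = 590.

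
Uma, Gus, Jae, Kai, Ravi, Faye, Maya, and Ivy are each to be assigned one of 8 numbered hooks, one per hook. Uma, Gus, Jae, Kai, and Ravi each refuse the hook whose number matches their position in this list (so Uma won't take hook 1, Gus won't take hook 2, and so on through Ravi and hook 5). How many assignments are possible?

Let Aᵢ (for 1 ≤ i ≤ 5) be the placements that put person i in their forbidden hook. Any j of these fix j positions, leaving (8−j)! ways to fill the rest, and there are C(5,j) ways to pick which j.
By inclusion–exclusion, the number of valid placements is Σ_{j=0}^{5} (−1)^j C(5,j)·(8−j)!.
Computing: 40320 − 25200 + 7200 − 1200 + 120 − 6 = 21234.

21234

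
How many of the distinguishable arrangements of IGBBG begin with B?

With the first slot taken by B, it remains to arrange the other 4 letters (IGBG).
Those 4 letters have G appearing twice, giving (4)!/(2!) = 12.

12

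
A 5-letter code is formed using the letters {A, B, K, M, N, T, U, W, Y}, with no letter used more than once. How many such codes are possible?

15120

With no repetition, fill the 5 letters in order: 9 choices, then 8, down to 5.
9 × 8 × 7 × 6 × 5 = 15120.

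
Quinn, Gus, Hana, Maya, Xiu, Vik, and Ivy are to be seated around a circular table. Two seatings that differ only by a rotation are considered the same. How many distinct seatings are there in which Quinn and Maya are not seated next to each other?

All circular seatings of 7 people number (6)! = 720.
Seatings with Quinn beside Maya: treat them as a block with 2 internal orders, giving 2 × (5)! = 240.
Subtracting, 720 − 240 = 480.

480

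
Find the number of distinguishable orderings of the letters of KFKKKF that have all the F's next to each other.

5

Treat the 2 copies of F as a single block. The multiset to arrange is then {FF, K, K, K, K}, 5 items in all.
That gives (5)!/(4!) = 5 arrangements.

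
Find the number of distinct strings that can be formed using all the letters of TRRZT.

Letter multiplicities in TRRZT: R×2, T×2, Z×1.
The number of distinct arrangements is 5!/(2!·2!) = 120/4 = 30.

30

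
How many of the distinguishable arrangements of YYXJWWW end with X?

60

With the last slot taken by X, it remains to arrange the other 6 letters (YYJWWW).
Those 6 letters have W appearing 3 times and Y appearing twice, giving (6)!/(3!·2!) = 60.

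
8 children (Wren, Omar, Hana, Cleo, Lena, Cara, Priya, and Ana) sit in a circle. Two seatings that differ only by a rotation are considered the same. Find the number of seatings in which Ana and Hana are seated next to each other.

1440

Glue Ana and Hana into a block (2 internal orders). Seating 7 units around a circle gives (6)! arrangements.
So 2 × (6)! = 2 × 720 = 1440.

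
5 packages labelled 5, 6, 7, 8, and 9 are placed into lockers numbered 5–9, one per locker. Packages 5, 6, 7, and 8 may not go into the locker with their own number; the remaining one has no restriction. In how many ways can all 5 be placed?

Let Aᵢ (for 5 ≤ i ≤ 8) be the placements that put package i in its forbidden locker. Any j of these fix j positions, leaving (5−j)! ways to fill the rest, and there are C(4,j) ways to pick which j.
By inclusion–exclusion, the number of valid placements is Σ_{j=0}^{4} (−1)^j C(4,j)·(5−j)!.
Computing: 120 − 96 + 36 − 8 + 1 = 53.

53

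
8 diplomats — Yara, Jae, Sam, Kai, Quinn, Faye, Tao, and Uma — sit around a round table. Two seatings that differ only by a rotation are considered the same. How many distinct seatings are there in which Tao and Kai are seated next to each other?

Treat {Tao, Kai} as one unit (2 internal orders) and seat the resulting 7 units around the table: (6)! circular arrangements.
So 2 × (6)! = 2 × 720 = 1440.

1440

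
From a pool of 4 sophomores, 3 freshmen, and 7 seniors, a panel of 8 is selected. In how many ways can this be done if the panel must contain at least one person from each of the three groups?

Unrestricted: C(14,8) = 3003 ways to pick any 8 of the 14.
Selections missing a whole group: no sophomores → C(10,8) = 45; no freshmen → C(11,8) = 165; no seniors → C(7,8) = 0.
Add back selections omitting two groups (i.e. drawn from a single group): C(4,8) + C(3,8) + C(7,8) = 0.
By inclusion–exclusion: 3003 − 210 + 0 = 2793.

2793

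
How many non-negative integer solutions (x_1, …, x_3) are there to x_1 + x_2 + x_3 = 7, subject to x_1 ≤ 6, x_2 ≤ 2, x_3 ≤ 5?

By stars and bars, unrestricted non-negative solutions to x_1+…+x_3 = 7 number C(7+2,2) = 36.
Subtract solutions that violate a single cap (substitute x_i' = x_i − (cap_i+1)): x_1 ≥ 7 gives C(2,2) = 1; x_2 ≥ 3 gives C(6,2) = 15; x_3 ≥ 6 gives C(3,2) = 3. Together 19.
No two caps can be exceeded simultaneously, so the pair terms are all 0.
By inclusion–exclusion the count is 36 − 19 + 0 = 17.

17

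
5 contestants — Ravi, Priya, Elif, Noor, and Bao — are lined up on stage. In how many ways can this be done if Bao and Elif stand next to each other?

48

Treat {Bao, Elif} as a single unit. There are 4 units to order, and the pair itself can be ordered 2 ways.
So the count is 2·(4)! = 48.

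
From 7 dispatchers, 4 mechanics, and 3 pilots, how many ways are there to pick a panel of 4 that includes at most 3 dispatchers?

966

Split by how many dispatchers are chosen (0 through 3).
Sum: C(7,0)·C(7,4) + C(7,1)·C(7,3) + C(7,2)·C(7,2) + C(7,3)·C(7,1) = 35 + 245 + 441 + 245 = 966.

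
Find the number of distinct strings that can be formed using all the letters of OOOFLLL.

Letter multiplicities in OOOFLLL: F×1, L×3, O×3.
So there are 7! / (3!·3!) = 140 distinguishable arrangements.

140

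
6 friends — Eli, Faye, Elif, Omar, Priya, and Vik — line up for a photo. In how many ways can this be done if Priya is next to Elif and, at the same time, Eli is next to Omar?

96

Treat {Priya,Elif} as one block (2 orders) and {Eli,Omar} as another (2 orders).
That leaves 4 units to arrange: 2 × 2 × 4! = 4 × 24 = 96.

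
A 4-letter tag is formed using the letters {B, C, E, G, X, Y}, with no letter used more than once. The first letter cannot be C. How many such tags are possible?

The first letter has 6−1 = 5 choices (anything except C).
The remaining 3 letters are filled from the other 5 symbols without repetition: 5 × 4 × 3 = 60.
Total: 5 × 60 = 300.

300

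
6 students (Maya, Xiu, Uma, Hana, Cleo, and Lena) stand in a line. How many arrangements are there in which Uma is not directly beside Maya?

480

Of the 6! = 720 arrangements, those with Uma and Maya adjacent number 2 × 5! = 240 (treat the pair as a block with 2 internal orders).
So 720 − 240 = 480 arrangements keep them apart.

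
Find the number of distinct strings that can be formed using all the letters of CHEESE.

CHEESE has 6 letters with E appearing 3 times.
So there are 6! / (3!) = 120 distinguishable arrangements.

120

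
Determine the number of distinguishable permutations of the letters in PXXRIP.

180

PXXRIP has 6 letters with P appearing twice and X appearing twice.
The number of distinct arrangements is 6!/(2!·2!) = 720/4 = 180.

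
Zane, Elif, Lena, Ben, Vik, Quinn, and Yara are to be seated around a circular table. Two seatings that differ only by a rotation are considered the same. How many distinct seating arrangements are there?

720

Around a circle, 7 distinct people have 7!/7 = (6)! = 720 rotationally distinct seatings.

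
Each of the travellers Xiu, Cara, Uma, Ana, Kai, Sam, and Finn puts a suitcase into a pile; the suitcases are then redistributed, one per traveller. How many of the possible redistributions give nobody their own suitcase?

This is the derangement count D_7: permutations of 7 items with no fixed point.
By inclusion–exclusion this is Σ_{j=0}^{7} (−1)^j C(7,j)·(7−j)!.
Computing: 5040 − 5040 + 2520 − 840 + 210 − 42 + 7 − 1 = 1854.

1854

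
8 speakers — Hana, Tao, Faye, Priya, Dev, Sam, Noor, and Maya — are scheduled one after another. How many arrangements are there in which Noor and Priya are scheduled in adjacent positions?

10080

Treat {Noor, Priya} as a single unit. There are 7 units to order, and the pair itself can be ordered 2 ways.
So the count is 2·(7)! = 10080.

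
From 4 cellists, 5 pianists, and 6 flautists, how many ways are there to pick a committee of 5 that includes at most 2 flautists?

2142

Split by how many flautists are chosen (0 through 2).
Sum: C(6,0)·C(9,5) + C(6,1)·C(9,4) + C(6,2)·C(9,3) = 126 + 756 + 1260 = 2142.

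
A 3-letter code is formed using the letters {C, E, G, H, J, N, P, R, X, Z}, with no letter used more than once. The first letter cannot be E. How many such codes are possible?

648

The first letter has 10−1 = 9 choices (anything except E).
The remaining 2 letters are filled from the other 9 symbols without repetition: 9 × 8 = 72.
Total: 9 × 72 = 648.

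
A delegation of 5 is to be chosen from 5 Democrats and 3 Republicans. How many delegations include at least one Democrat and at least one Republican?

55

Total 5-person selections from all 8: C(8,5) = 56.
Selections missing a whole group: no Democrats → C(3,5) = 0; no Republicans → C(5,5) = 1.
Both groups omitted at once is impossible, so 56 − 1 = 55.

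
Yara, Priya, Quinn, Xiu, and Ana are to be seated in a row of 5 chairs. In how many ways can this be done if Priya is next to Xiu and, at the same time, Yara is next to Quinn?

24

Treat {Priya,Xiu} as one block (2 orders) and {Yara,Quinn} as another (2 orders).
That leaves 3 units to arrange: 2 × 2 × 3! = 4 × 6 = 24.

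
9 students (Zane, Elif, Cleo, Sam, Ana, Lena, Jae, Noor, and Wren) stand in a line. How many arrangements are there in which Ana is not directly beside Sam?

Of the 9! = 362880 arrangements, those with Ana and Sam adjacent number 2 × 8! = 80640 (treat the pair as a block with 2 internal orders).
Complementary counting: 362880 − 80640 = 282240.

282240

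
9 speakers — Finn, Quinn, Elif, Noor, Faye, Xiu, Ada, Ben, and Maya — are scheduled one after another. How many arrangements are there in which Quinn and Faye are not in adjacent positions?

There are 9! = 362880 arrangements in all. If Quinn and Faye are adjacent, merging them into one block gives 2·(8)! = 80640 arrangements.
So 362880 − 80640 = 282240 arrangements keep them apart.

282240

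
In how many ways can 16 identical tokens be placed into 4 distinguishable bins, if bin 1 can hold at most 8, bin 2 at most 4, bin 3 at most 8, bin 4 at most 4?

125

By stars and bars, unrestricted non-negative solutions to x_1+…+x_4 = 16 number C(16+3,3) = 969.
Subtract solutions that violate a single cap (substitute x_i' = x_i − (cap_i+1)): x_1 ≥ 9 gives C(10,3) = 120; x_2 ≥ 5 gives C(14,3) = 364; x_3 ≥ 9 gives C(10,3) = 120; x_4 ≥ 5 gives C(14,3) = 364. Together 968.
Add back pairs where two caps are both exceeded: 10 + 0 + 10 + 10 + 84 + 10 = 124.
By inclusion–exclusion the count is 969 − 968 + 124 = 125.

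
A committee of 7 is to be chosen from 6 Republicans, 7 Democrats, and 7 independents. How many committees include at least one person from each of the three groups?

Unrestricted: C(20,7) = 77520 ways to pick any 7 of the 20.
Selections missing a whole group: no Republicans → C(14,7) = 3432; no Democrats → C(13,7) = 1716; no independents → C(13,7) = 1716.
Add back selections omitting two groups (i.e. drawn from a single group): C(6,7) + C(7,7) + C(7,7) = 2.
By inclusion–exclusion: 77520 − 6864 + 2 = 70658.

70658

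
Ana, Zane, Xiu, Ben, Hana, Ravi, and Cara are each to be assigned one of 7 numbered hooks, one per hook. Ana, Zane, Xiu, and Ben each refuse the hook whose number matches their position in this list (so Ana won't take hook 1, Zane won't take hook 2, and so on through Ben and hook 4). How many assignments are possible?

Let Aᵢ (for 1 ≤ i ≤ 4) be the placements that put person i in their forbidden hook. Any j of these fix j positions, leaving (7−j)! ways to fill the rest, and there are C(4,j) ways to pick which j.
By inclusion–exclusion, the number of valid placements is Σ_{j=0}^{4} (−1)^j C(4,j)·(7−j)!.
Computing: 5040 − 2880 + 720 − 96 + 6 = 2790.

2790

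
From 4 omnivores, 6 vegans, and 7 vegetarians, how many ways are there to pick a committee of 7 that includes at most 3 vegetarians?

Split by how many vegetarians are chosen (0 through 3).
Sum: C(7,0)·C(10,7) + C(7,1)·C(10,6) + C(7,2)·C(10,5) + C(7,3)·C(10,4) = 120 + 1470 + 5292 + 7350 = 14232.

14232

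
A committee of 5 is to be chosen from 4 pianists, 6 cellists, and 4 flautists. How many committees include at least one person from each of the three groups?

Total 5-person selections from all 14: C(14,5) = 2002.
Subtract selections that omit an entire group: no pianists → C(10,5) = 252; no cellists → C(8,5) = 56; no flautists → C(10,5) = 252.
Add back selections omitting two groups (i.e. drawn from a single group): C(4,5) + C(6,5) + C(4,5) = 6.
By inclusion–exclusion: 2002 − 560 + 6 = 1448.

1448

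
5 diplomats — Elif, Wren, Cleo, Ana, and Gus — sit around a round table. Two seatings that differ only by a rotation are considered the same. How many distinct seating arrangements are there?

Around a circle, 5 distinct people have 5!/5 = (4)! = 24 rotationally distinct seatings.

24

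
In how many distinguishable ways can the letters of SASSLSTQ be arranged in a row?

1680

The 8 letters of SASSLSTQ have repeats: S appearing 4 times.
Dividing 8! = 40320 by 4! = 24 for the repeated letters gives 1680.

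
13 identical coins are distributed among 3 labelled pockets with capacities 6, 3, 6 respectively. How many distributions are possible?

By stars and bars, unrestricted non-negative solutions to x_1+…+x_3 = 13 number C(13+2,2) = 105.
Subtract solutions that violate a single cap (substitute x_i' = x_i − (cap_i+1)): x_1 ≥ 7 gives C(8,2) = 28; x_2 ≥ 4 gives C(11,2) = 55; x_3 ≥ 7 gives C(8,2) = 28. Together 111.
Add back pairs where two caps are both exceeded: 6 + 0 + 6 = 12.
By inclusion–exclusion the count is 105 − 111 + 12 = 6.

6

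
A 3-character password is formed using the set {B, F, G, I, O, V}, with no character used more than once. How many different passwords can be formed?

120

This is a permutation of 3 out of 6: P(6,3) = 6!/3!.
6 × 5 × 4 = 120.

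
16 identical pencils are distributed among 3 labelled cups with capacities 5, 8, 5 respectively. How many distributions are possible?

Without the upper bounds there are C(18,2) = 153 ways to split 16 among 3 cups.
Subtract solutions that violate a single cap (substitute x_i' = x_i − (cap_i+1)): x_1 ≥ 6 gives C(12,2) = 66; x_2 ≥ 9 gives C(9,2) = 36; x_3 ≥ 6 gives C(12,2) = 66. Together 168.
Add back pairs where two caps are both exceeded: 3 + 15 + 3 = 21.
By inclusion–exclusion the count is 153 − 168 + 21 = 6.

6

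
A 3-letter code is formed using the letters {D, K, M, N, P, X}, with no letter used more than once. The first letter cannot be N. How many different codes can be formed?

The first letter has 6−1 = 5 choices (anything except N).
The remaining 2 letters are filled from the other 5 symbols without repetition: 5 × 4 = 20.
Total: 5 × 20 = 100.

100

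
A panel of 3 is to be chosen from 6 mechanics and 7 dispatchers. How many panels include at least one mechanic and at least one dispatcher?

231

Total 3-person selections from all 13: C(13,3) = 286.
Selections missing a whole group: no mechanics → C(7,3) = 35; no dispatchers → C(6,3) = 20.
Both groups omitted at once is impossible, so 286 − 55 = 231.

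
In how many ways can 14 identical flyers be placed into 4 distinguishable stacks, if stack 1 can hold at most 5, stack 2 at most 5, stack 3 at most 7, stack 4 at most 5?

Ignoring the caps, the number of non-negative solutions to x_1+…+x_4 = 14 is C(17,3) = 680.
Subtract solutions that violate a single cap (substitute x_i' = x_i − (cap_i+1)): x_1 ≥ 6 gives C(11,3) = 165; x_2 ≥ 6 gives C(11,3) = 165; x_3 ≥ 8 gives C(9,3) = 84; x_4 ≥ 6 gives C(11,3) = 165. Together 579.
Add back pairs where two caps are both exceeded: 10 + 1 + 10 + 1 + 10 + 1 = 33.
By inclusion–exclusion the count is 680 − 579 + 33 = 134.

134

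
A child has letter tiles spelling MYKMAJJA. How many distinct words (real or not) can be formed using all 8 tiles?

5040

MYKMAJJA has 8 letters with A appearing twice, J appearing twice, and M appearing twice.
Dividing 8! = 40320 by 2!·2!·2! = 8 for the repeated letters gives 5040.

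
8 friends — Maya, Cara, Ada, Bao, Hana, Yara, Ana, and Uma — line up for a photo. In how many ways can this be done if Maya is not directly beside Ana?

Of the 8! = 40320 arrangements, those with Maya and Ana adjacent number 2 × 7! = 10080 (treat the pair as a block with 2 internal orders).
So 40320 − 10080 = 30240 arrangements keep them apart.

30240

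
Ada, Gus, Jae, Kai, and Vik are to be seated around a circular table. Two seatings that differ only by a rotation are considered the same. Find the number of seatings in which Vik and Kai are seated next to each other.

Treat {Vik, Kai} as one unit (2 internal orders) and seat the resulting 4 units around the table: (3)! circular arrangements.
So 2 × (3)! = 2 × 6 = 12.

12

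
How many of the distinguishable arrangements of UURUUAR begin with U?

60

Fix U in the first position and arrange the remaining 6 letters.
Those 6 letters have R appearing twice and U appearing 3 times, giving (6)!/(3!·2!) = 60.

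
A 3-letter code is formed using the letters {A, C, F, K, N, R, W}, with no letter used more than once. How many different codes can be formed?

Choose and order 3 of the 7 symbols: the first letter has 7 options, the next 6, then 5.
That product is 7 × 6 × 5 = 210.

210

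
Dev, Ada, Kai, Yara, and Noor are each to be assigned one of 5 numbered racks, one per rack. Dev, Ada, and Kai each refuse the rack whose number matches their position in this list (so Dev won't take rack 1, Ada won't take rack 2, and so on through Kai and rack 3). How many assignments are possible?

64

Let Aᵢ (for i ∈ {1, 2, 3}) be the placements that put person i in their forbidden rack. Any j of these fix j positions, leaving (5−j)! ways to fill the rest, and there are C(3,j) ways to pick which j.
By inclusion–exclusion, the number of valid placements is Σ_{j=0}^{3} (−1)^j C(3,j)·(5−j)!.
Computing: 120 − 72 + 18 − 2 = 64.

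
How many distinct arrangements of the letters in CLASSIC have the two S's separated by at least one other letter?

900

Total arrangements of CLASSIC: 7!/(2!·2!) = 1260.
Arrangements with the S's together: treat SS as one letter, giving (6)!/(2!) = 360.
Subtracting, 1260 − 360 = 900 arrangements keep the S's apart.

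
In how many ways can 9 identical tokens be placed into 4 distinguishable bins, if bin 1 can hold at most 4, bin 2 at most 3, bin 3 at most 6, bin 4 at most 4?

Ignoring the caps, the number of non-negative solutions to x_1+…+x_4 = 9 is C(12,3) = 220.
Subtract solutions that violate a single cap (substitute x_i' = x_i − (cap_i+1)): x_1 ≥ 5 gives C(7,3) = 35; x_2 ≥ 4 gives C(8,3) = 56; x_3 ≥ 7 gives C(5,3) = 10; x_4 ≥ 5 gives C(7,3) = 35. Together 136.
Add back pairs where two caps are both exceeded: 1 + 0 + 0 + 0 + 1 + 0 = 2.
By inclusion–exclusion the count is 220 − 136 + 2 = 86.

86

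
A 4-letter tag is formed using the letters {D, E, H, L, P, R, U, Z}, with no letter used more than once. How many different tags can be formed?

With no repetition, fill the 4 letters in order: 8 choices, then 7, down to 5.
That product is 8 × 7 × 6 × 5 = 1680.

1680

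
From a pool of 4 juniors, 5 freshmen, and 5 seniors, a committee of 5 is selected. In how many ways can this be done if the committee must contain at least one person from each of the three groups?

Unrestricted: C(14,5) = 2002 ways to pick any 5 of the 14.
Subtract selections that omit an entire group: no juniors → C(10,5) = 252; no freshmen → C(9,5) = 126; no seniors → C(9,5) = 126.
Add back selections omitting two groups (i.e. drawn from a single group): C(4,5) + C(5,5) + C(5,5) = 2.
By inclusion–exclusion: 2002 − 504 + 2 = 1500.

1500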